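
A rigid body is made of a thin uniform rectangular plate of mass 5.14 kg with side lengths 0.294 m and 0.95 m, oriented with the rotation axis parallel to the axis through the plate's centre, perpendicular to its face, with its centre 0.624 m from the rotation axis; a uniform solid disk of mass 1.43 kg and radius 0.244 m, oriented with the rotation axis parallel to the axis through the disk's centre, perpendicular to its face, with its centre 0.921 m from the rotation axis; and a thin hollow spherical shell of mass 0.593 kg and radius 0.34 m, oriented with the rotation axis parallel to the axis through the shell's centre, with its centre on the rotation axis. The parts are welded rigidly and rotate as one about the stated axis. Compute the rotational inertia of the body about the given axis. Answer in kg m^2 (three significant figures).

3.73

Rectangular plate: I_cm = (1/12)M(a²+b²) = (1/12)(5.14)[(0.294)² + (0.95)²] = 0.42359 kg m^2; centre at d = 0.624 m, so the parallel axis theorem gives I = 0.42359 + (5.14)(0.624)² = 2.425 kg m^2.
Solid disk: I_cm = (1/2)MR² = (1/2)(1.43)(0.244)² = 0.042568 kg m^2; centre at d = 0.921 m, so the parallel axis theorem gives I = 0.042568 + (1.43)(0.921)² = 1.2556 kg m^2.
Spherical shell: I_cm = (2/3)MR² = (2/3)(0.593)(0.34)² = 0.045701 kg m^2; axis through the centre, so I = 0.045701 kg m^2.
Total I = 2.425 + 1.2556 + 0.045701 = 3.7262 kg m^2.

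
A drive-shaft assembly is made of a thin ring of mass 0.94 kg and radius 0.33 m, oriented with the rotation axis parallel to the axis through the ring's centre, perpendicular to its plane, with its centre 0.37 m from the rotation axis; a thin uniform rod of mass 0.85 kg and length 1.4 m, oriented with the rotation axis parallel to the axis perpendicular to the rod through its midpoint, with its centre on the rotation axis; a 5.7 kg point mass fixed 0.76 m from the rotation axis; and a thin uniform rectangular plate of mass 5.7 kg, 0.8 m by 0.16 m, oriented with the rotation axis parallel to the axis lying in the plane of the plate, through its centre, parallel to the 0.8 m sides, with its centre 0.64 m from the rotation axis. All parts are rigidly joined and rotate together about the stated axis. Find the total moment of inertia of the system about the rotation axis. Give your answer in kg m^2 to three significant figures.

Thin ring: I_cm = MR² = (0.94)(0.33)² = 0.10237 kg m^2; centre at d = 0.37 m, so the parallel axis theorem gives I = 0.10237 + (0.94)(0.37)² = 0.23105 kg m^2.
Thin rod: I_cm = (1/12)ML² = (1/12)(0.85)(1.4)² = 0.13883 kg m^2; axis through the centre, so I = 0.13883 kg m^2.
Point mass: I_cm = 0; centre at d = 0.76 m, so the parallel axis theorem gives I = 0 + (5.7)(0.76)² = 3.2923 kg m^2.
Rectangular plate: I_cm = (1/12)Mb² = (1/12)(5.7)(0.16)² = 0.01216 kg m^2; centre at d = 0.64 m, so the parallel axis theorem gives I = 0.01216 + (5.7)(0.64)² = 2.3469 kg m^2.
Total I = 0.23105 + 0.13883 + 3.2923 + 2.3469 = 6.0091 kg m^2.

6.01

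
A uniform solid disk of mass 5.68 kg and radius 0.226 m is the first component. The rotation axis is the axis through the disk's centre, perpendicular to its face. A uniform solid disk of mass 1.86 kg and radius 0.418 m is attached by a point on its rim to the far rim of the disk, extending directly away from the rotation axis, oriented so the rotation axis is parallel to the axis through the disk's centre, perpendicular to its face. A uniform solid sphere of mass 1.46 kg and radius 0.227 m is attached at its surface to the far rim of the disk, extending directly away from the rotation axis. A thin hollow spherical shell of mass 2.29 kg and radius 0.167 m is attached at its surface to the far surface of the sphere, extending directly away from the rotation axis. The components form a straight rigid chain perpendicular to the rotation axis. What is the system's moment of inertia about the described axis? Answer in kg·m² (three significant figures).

10.1

Solid disk: I_cm = (1/2)MR² = (1/2)(5.68)(0.226)² = 0.14506 kg·m²; axis through the centre, so I = 0.14506 kg·m².
Solid disk: I_cm = (1/2)MR² = (1/2)(1.86)(0.418)² = 0.16249 kg·m²; centre at d = 0.226 + 0.418 = 0.644 m, so I = I_cm + Md² gives I = 0.16249 + (1.86)(0.644)² = 0.9339 kg·m².
Solid sphere: I_cm = (2/5)MR² = (2/5)(1.46)(0.227)² = 0.030093 kg·m²; centre at d = 0.226 + 0.418 + 0.418 + 0.227 = 1.289 m, so I = I_cm + Md² gives I = 0.030093 + (1.46)(1.289)² = 2.4559 kg·m².
Spherical shell: I_cm = (2/3)MR² = (2/3)(2.29)(0.167)² = 0.042577 kg·m²; centre at d = 0.226 + 0.418 + 0.418 + 0.227 + 0.227 + 0.167 = 1.683 m, so I = I_cm + Md² gives I = 0.042577 + (2.29)(1.683)² = 6.529 kg·m².
Total I = 0.14506 + 0.9339 + 2.4559 + 6.529 = 10.064 kg·m².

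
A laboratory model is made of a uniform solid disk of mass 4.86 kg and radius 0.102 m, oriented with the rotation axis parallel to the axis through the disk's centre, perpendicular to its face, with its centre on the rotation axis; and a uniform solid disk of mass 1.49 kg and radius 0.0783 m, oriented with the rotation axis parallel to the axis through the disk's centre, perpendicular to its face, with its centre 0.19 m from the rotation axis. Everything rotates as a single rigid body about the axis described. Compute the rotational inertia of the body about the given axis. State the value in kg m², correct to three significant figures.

0.0836

Solid disk: I_cm = (1/2)MR² = (1/2)(4.86)(0.102)² = 0.025282 kg m²; axis through the centre, so I = 0.025282 kg m².
Solid disk: I_cm = (1/2)MR² = (1/2)(1.49)(0.0783)² = 0.0045675 kg m²; centre at d = 0.19 m, so the parallel axis theorem gives I = 0.0045675 + (1.49)(0.19)² = 0.058357 kg m².
Total I = 0.025282 + 0.058357 = 0.083638 kg m².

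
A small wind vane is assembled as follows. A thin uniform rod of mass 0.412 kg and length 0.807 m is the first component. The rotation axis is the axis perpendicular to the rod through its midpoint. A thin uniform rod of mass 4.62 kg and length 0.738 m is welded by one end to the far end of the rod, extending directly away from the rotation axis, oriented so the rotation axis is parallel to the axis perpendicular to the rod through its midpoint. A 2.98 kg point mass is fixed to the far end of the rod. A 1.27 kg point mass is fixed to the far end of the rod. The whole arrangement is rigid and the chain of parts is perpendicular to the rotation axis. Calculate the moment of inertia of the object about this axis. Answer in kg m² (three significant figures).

Thin rod: I_cm = (1/12)ML² = (1/12)(0.412)(0.807)² = 0.02236 kg m²; axis through the centre, so I = 0.02236 kg m².
Thin rod: I_cm = (1/12)ML² = (1/12)(4.62)(0.738)² = 0.20969 kg m²; centre at d = 0.4035 + 0.369 = 0.7725 m, so I = I_cm + Md² gives I = 0.20969 + (4.62)(0.7725)² = 2.9667 kg m².
Point mass: I_cm = 0; centre at d = 0.4035 + 0.369 + 0.369 = 1.1415 m, so I = I_cm + Md² gives I = 0 + (2.98)(1.1415)² = 3.883 kg m².
Point mass: I_cm = 0; centre at d = 0.4035 + 0.369 + 0.369 = 1.1415 m, so I = I_cm + Md² gives I = 0 + (1.27)(1.1415)² = 1.6548 kg m².
Total I = 0.02236 + 2.9667 + 3.883 + 1.6548 = 8.5269 kg m².

8.53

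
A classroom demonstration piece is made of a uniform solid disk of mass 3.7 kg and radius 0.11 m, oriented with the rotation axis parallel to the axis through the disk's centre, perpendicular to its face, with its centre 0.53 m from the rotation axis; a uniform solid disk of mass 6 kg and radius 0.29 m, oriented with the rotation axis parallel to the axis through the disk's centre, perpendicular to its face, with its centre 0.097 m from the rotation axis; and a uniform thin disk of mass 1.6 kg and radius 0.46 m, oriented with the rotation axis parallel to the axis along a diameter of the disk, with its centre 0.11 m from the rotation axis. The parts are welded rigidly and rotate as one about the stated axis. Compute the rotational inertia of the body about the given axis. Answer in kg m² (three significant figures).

1.47

Solid disk: I_cm = (1/2)MR² = (1/2)(3.7)(0.11)² = 0.022385 kg m²; centre at d = 0.53 m, so I = I_cm + Md² gives I = 0.022385 + (3.7)(0.53)² = 1.0617 kg m².
Solid disk: I_cm = (1/2)MR² = (1/2)(6)(0.29)² = 0.2523 kg m²; centre at d = 0.097 m, so I = I_cm + Md² gives I = 0.2523 + (6)(0.097)² = 0.30875 kg m².
Thin disk: I_cm = (1/4)MR² = (1/4)(1.6)(0.46)² = 0.08464 kg m²; centre at d = 0.11 m, so I = I_cm + Md² gives I = 0.08464 + (1.6)(0.11)² = 0.104 kg m².
Total I = 1.0617 + 0.30875 + 0.104 = 1.4745 kg m².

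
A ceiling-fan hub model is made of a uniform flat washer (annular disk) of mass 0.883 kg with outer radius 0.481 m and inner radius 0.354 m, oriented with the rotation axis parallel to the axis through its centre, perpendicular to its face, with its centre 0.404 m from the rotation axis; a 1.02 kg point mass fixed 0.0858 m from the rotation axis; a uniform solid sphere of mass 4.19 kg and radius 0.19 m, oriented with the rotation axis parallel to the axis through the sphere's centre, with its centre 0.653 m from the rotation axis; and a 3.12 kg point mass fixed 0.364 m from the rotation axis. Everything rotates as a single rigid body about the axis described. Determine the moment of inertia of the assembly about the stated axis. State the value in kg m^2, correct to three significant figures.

Annular disk: I_cm = (1/2)M(R²+r²) = (1/2)(0.883)[(0.481)² + (0.354)²] = 0.15747 kg m^2; centre at d = 0.404 m, so the parallel axis theorem gives I = 0.15747 + (0.883)(0.404)² = 0.30159 kg m^2.
Point mass: I_cm = 0; centre at d = 0.0858 m, so the parallel axis theorem gives I = 0 + (1.02)(0.0858)² = 0.0075089 kg m^2.
Solid sphere: I_cm = (2/5)MR² = (2/5)(4.19)(0.19)² = 0.060504 kg m^2; centre at d = 0.653 m, so the parallel axis theorem gives I = 0.060504 + (4.19)(0.653)² = 1.8472 kg m^2.
Point mass: I_cm = 0; centre at d = 0.364 m, so the parallel axis theorem gives I = 0 + (3.12)(0.364)² = 0.41339 kg m^2.
Total I = 0.30159 + 0.0075089 + 1.8472 + 0.41339 = 2.5696 kg m^2.

2.57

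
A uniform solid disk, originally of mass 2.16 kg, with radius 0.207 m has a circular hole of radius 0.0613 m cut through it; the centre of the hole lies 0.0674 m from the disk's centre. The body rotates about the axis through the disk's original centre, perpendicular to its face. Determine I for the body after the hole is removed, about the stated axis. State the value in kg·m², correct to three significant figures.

Unpierced body about its centre: I₀ = (1/2)MR² = (1/2)(2.16)(0.207)² = 0.046277 kg·m².
The removed disk has mass m = M·(r/R)² = (2.16)(0.0613/0.207)² = 0.18942 kg (same uniform areal density).
Its moment of inertia about the rotation axis (parallel-axis theorem): I_hole = (1/2)mr² + md² = (1/2)(0.18942)(0.0613)² + (0.18942)(0.0674)² = 0.0012164 kg·m².
Treating the hole as negative mass, I = I₀ − I_hole = 0.046277 − 0.0012164 = 0.045061 kg·m².

0.0451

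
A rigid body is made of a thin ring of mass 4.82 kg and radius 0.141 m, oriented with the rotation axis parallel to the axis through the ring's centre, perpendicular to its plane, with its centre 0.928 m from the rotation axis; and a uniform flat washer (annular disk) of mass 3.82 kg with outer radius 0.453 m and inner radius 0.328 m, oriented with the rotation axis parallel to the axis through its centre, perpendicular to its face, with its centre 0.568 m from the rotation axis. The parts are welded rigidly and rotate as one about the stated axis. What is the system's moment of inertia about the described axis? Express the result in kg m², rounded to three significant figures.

Thin ring: I_cm = MR² = (4.82)(0.141)² = 0.095826 kg m²; centre at d = 0.928 m, so the parallel axis theorem gives I = 0.095826 + (4.82)(0.928)² = 4.2467 kg m².
Annular disk: I_cm = (1/2)M(R²+r²) = (1/2)(3.82)[(0.453)² + (0.328)²] = 0.59743 kg m²; centre at d = 0.568 m, so the parallel axis theorem gives I = 0.59743 + (3.82)(0.568)² = 1.8299 kg m².
Total I = 4.2467 + 1.8299 = 6.0766 kg m².

6.08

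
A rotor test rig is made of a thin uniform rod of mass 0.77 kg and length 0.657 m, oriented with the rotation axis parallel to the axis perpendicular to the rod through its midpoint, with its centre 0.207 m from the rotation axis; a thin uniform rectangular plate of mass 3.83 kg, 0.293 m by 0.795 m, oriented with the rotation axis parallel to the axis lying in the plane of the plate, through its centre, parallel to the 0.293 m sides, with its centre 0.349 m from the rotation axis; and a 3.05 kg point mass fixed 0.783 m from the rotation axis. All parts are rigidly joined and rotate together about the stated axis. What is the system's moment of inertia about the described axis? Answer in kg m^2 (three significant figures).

Thin rod: I_cm = (1/12)ML² = (1/12)(0.77)(0.657)² = 0.027697 kg m^2; centre at d = 0.207 m, so the parallel axis theorem gives I = 0.027697 + (0.77)(0.207)² = 0.060691 kg m^2.
Rectangular plate: I_cm = (1/12)Mb² = (1/12)(3.83)(0.795)² = 0.20172 kg m^2; centre at d = 0.349 m, so the parallel axis theorem gives I = 0.20172 + (3.83)(0.349)² = 0.66822 kg m^2.
Point mass: I_cm = 0; centre at d = 0.783 m, so the parallel axis theorem gives I = 0 + (3.05)(0.783)² = 1.8699 kg m^2.
Total I = 0.060691 + 0.66822 + 1.8699 = 2.5988 kg m^2.

2.60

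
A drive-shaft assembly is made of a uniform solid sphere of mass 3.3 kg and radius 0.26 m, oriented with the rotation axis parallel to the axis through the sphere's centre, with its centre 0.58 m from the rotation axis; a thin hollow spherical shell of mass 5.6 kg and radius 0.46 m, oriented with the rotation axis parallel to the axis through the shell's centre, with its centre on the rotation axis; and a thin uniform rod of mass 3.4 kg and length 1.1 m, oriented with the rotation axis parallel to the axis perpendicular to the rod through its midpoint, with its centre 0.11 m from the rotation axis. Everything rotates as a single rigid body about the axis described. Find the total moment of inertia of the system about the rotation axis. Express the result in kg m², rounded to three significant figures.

Solid sphere: I_cm = (2/5)MR² = (2/5)(3.3)(0.26)² = 0.089232 kg m²; centre at d = 0.58 m, so the parallel axis theorem gives I = 0.089232 + (3.3)(0.58)² = 1.1994 kg m².
Spherical shell: I_cm = (2/3)MR² = (2/3)(5.6)(0.46)² = 0.78997 kg m²; axis through the centre, so I = 0.78997 kg m².
Thin rod: I_cm = (1/12)ML² = (1/12)(3.4)(1.1)² = 0.34283 kg m²; centre at d = 0.11 m, so the parallel axis theorem gives I = 0.34283 + (3.4)(0.11)² = 0.38397 kg m².
Total I = 1.1994 + 0.78997 + 0.38397 = 2.3733 kg m².

2.37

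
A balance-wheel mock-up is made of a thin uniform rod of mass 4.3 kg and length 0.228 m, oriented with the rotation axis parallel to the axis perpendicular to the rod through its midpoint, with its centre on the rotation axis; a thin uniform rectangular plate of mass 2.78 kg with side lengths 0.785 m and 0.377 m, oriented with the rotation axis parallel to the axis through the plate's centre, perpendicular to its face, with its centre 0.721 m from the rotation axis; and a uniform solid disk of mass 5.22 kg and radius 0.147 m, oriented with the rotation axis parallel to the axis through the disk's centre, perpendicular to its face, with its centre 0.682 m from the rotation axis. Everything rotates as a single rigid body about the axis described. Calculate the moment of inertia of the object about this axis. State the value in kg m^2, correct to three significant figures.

Thin rod: I_cm = (1/12)ML² = (1/12)(4.3)(0.228)² = 0.018628 kg m^2; axis through the centre, so I = 0.018628 kg m^2.
Rectangular plate: I_cm = (1/12)M(a²+b²) = (1/12)(2.78)[(0.785)² + (0.377)²] = 0.17569 kg m^2; centre at d = 0.721 m, so the parallel axis theorem gives I = 0.17569 + (2.78)(0.721)² = 1.6208 kg m^2.
Solid disk: I_cm = (1/2)MR² = (1/2)(5.22)(0.147)² = 0.056399 kg m^2; centre at d = 0.682 m, so the parallel axis theorem gives I = 0.056399 + (5.22)(0.682)² = 2.4843 kg m^2.
Total I = 0.018628 + 1.6208 + 2.4843 = 4.1238 kg m^2.

4.12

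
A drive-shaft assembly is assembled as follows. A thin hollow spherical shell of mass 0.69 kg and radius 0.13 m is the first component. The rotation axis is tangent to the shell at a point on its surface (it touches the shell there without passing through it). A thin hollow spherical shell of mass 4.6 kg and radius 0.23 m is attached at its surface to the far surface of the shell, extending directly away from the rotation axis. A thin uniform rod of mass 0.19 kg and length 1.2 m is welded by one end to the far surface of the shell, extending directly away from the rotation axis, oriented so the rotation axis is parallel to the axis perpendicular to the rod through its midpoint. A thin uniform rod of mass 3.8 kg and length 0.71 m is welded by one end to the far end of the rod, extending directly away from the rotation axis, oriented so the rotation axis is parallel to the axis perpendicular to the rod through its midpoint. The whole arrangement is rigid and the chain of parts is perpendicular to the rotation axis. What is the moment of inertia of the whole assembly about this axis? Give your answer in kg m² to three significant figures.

21.5

Spherical shell: I_cm = (2/3)MR² = (2/3)(0.69)(0.13)² = 0.007774 kg m²; centre at d = 0.13 m, so the parallel axis theorem gives I = 0.007774 + (0.69)(0.13)² = 0.019435 kg m².
Spherical shell: I_cm = (2/3)MR² = (2/3)(4.6)(0.23)² = 0.16223 kg m²; centre at d = 0.13 + 0.13 + 0.23 = 0.49 m, so the parallel axis theorem gives I = 0.16223 + (4.6)(0.49)² = 1.2667 kg m².
Thin rod: I_cm = (1/12)ML² = (1/12)(0.19)(1.2)² = 0.0228 kg m²; centre at d = 0.13 + 0.13 + 0.23 + 0.23 + 0.6 = 1.32 m, so the parallel axis theorem gives I = 0.0228 + (0.19)(1.32)² = 0.35386 kg m².
Thin rod: I_cm = (1/12)ML² = (1/12)(3.8)(0.71)² = 0.15963 kg m²; centre at d = 0.13 + 0.13 + 0.23 + 0.23 + 0.6 + 0.6 + 0.355 = 2.275 m, so the parallel axis theorem gives I = 0.15963 + (3.8)(2.275)² = 19.827 kg m².
Total I = 0.019435 + 1.2667 + 0.35386 + 19.827 = 21.467 kg m².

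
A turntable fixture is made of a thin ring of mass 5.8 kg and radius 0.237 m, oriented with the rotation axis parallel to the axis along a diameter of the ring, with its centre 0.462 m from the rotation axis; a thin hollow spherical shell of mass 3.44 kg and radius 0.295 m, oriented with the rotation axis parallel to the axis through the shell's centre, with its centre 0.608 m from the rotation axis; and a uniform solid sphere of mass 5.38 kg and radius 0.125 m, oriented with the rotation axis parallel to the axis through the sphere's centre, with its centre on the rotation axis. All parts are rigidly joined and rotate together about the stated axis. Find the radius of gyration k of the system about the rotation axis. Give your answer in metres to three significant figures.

Thin ring: I_cm = (1/2)MR² = (1/2)(5.8)(0.237)² = 0.16289 kg m²; centre at d = 0.462 m, so the parallel axis theorem gives I = 0.16289 + (5.8)(0.462)² = 1.4009 kg m².
Spherical shell: I_cm = (2/3)MR² = (2/3)(3.44)(0.295)² = 0.19958 kg m²; centre at d = 0.608 m, so the parallel axis theorem gives I = 0.19958 + (3.44)(0.608)² = 1.4712 kg m².
Solid sphere: I_cm = (2/5)MR² = (2/5)(5.38)(0.125)² = 0.033625 kg m²; axis through the centre, so I = 0.033625 kg m².
Total I = 2.9057 kg m²; total mass M = 14.62 kg.
k = √(I/M) = √(2.9057/14.62) = 0.44581 m.

0.446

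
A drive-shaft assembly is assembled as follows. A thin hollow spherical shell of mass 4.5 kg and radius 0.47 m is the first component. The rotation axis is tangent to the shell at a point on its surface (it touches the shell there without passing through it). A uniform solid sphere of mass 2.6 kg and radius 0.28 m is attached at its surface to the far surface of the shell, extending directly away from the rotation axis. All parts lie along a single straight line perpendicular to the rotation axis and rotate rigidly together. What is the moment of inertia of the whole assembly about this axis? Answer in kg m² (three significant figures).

5.61

Spherical shell: I_cm = (2/3)MR² = (2/3)(4.5)(0.47)² = 0.6627 kg m²; centre at d = 0.47 m, so the parallel axis theorem gives I = 0.6627 + (4.5)(0.47)² = 1.6567 kg m².
Solid sphere: I_cm = (2/5)MR² = (2/5)(2.6)(0.28)² = 0.081536 kg m²; centre at d = 0.47 + 0.47 + 0.28 = 1.22 m, so the parallel axis theorem gives I = 0.081536 + (2.6)(1.22)² = 3.9514 kg m².
Total I = 1.6567 + 3.9514 = 5.6081 kg m².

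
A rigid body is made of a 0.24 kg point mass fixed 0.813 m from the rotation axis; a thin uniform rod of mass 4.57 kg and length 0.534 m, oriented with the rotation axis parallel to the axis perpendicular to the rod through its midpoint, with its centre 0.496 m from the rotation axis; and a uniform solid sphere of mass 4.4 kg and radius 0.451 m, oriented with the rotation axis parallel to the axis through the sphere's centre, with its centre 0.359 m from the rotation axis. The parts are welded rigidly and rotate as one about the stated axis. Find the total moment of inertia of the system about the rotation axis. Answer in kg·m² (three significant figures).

Point mass: I_cm = 0; centre at d = 0.813 m, so the parallel axis theorem gives I = 0 + (0.24)(0.813)² = 0.15863 kg·m².
Thin rod: I_cm = (1/12)ML² = (1/12)(4.57)(0.534)² = 0.1086 kg·m²; centre at d = 0.496 m, so the parallel axis theorem gives I = 0.1086 + (4.57)(0.496)² = 1.2329 kg·m².
Solid sphere: I_cm = (2/5)MR² = (2/5)(4.4)(0.451)² = 0.35799 kg·m²; centre at d = 0.359 m, so the parallel axis theorem gives I = 0.35799 + (4.4)(0.359)² = 0.92506 kg·m².
Total I = 0.15863 + 1.2329 + 0.92506 = 2.3166 kg·m².

2.32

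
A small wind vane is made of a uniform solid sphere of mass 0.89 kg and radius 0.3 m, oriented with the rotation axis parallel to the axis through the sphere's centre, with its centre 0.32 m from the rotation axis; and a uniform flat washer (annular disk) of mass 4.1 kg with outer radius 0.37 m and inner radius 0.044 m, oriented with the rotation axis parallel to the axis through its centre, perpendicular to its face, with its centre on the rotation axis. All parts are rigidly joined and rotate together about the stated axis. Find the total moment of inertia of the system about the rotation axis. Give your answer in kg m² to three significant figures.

0.408

Solid sphere: I_cm = (2/5)MR² = (2/5)(0.89)(0.3)² = 0.03204 kg m²; centre at d = 0.32 m, so I = I_cm + Md² gives I = 0.03204 + (0.89)(0.32)² = 0.12318 kg m².
Annular disk: I_cm = (1/2)M(R²+r²) = (1/2)(4.1)[(0.37)² + (0.044)²] = 0.28461 kg m²; axis through the centre, so I = 0.28461 kg m².
Total I = 0.12318 + 0.28461 = 0.40779 kg m².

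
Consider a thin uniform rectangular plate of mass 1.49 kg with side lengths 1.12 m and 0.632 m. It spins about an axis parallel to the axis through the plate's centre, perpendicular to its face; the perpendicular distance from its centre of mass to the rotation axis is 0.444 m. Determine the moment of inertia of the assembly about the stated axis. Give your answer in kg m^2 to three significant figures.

I_cm = (1/12)M(a²+b²) = (1/12)(1.49)[(1.12)² + (0.632)²] = 0.20535 kg m^2; centre at d = 0.444 m, so the parallel axis theorem gives I = 0.20535 + (1.49)(0.444)² = 0.49908 kg m^2.

0.499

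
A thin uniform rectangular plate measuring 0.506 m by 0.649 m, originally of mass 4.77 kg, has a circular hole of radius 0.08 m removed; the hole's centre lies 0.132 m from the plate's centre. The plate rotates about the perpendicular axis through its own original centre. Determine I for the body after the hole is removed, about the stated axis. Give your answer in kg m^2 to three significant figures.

0.263

Unpierced body about its centre: I₀ = (1/12)M(a²+b²) = (1/12)(4.77)[(0.506)² + (0.649)²] = 0.2692 kg m^2.
The removed disk has mass m = M·πr²/(ab) = (4.77)·π(0.08)²/(0.506·0.649) = 0.29205 kg (same uniform areal density).
Its moment of inertia about the rotation axis (parallel-axis theorem): I_hole = (1/2)mr² + md² = (1/2)(0.29205)(0.08)² + (0.29205)(0.132)² = 0.0060232 kg m^2.
Treating the hole as negative mass, I = I₀ − I_hole = 0.2692 − 0.0060232 = 0.26318 kg m^2.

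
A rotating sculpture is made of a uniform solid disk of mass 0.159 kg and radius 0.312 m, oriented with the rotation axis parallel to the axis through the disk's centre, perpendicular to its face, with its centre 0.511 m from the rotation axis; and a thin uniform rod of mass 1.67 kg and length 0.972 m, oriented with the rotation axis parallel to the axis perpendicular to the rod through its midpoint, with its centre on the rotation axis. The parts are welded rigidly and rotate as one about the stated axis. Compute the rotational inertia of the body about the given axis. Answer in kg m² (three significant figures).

Solid disk: I_cm = (1/2)MR² = (1/2)(0.159)(0.312)² = 0.0077388 kg m²; centre at d = 0.511 m, so I = I_cm + Md² gives I = 0.0077388 + (0.159)(0.511)² = 0.049257 kg m².
Thin rod: I_cm = (1/12)ML² = (1/12)(1.67)(0.972)² = 0.13148 kg m²; axis through the centre, so I = 0.13148 kg m².
Total I = 0.049257 + 0.13148 = 0.18074 kg m².

0.181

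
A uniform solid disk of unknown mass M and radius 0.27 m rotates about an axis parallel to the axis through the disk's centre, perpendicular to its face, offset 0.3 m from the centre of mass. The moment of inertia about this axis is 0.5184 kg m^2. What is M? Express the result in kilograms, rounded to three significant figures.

4.10

I = I_cm + Md² = (1/2)MR² + Md² = M·[0.5·(0.27)² + (0.3)²] = M·0.12645.
So M = 0.5184 / 0.12645 = 4.0996 kg.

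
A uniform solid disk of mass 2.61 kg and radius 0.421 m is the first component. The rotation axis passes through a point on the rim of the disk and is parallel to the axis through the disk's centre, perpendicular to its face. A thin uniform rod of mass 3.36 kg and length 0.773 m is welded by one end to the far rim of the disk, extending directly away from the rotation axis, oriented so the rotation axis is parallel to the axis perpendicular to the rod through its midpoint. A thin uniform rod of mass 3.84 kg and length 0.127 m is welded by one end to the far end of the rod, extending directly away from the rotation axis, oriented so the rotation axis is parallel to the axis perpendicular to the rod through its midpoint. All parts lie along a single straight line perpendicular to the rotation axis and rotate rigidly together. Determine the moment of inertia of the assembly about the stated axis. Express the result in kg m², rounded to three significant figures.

Solid disk: I_cm = (1/2)MR² = (1/2)(2.61)(0.421)² = 0.2313 kg m²; centre at d = 0.421 m, so the parallel axis theorem gives I = 0.2313 + (2.61)(0.421)² = 0.6939 kg m².
Thin rod: I_cm = (1/12)ML² = (1/12)(3.36)(0.773)² = 0.16731 kg m²; centre at d = 0.421 + 0.421 + 0.3865 = 1.2285 m, so the parallel axis theorem gives I = 0.16731 + (3.36)(1.2285)² = 5.2383 kg m².
Thin rod: I_cm = (1/12)ML² = (1/12)(3.84)(0.127)² = 0.0051613 kg m²; centre at d = 0.421 + 0.421 + 0.3865 + 0.3865 + 0.0635 = 1.6785 m, so the parallel axis theorem gives I = 0.0051613 + (3.84)(1.6785)² = 10.824 kg m².
Total I = 0.6939 + 5.2383 + 10.824 = 16.756 kg m².

16.8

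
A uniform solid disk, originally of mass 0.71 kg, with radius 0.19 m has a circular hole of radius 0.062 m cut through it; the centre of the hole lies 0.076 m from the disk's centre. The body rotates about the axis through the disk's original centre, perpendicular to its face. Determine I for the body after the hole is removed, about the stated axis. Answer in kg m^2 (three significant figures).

Unpierced body about its centre: I₀ = (1/2)MR² = (1/2)(0.71)(0.19)² = 0.012815 kg m^2.
The removed disk has mass m = M·(r/R)² = (0.71)(0.062/0.19)² = 0.075602 kg (same uniform areal density).
Its moment of inertia about the rotation axis (parallel-axis theorem): I_hole = (1/2)mr² + md² = (1/2)(0.075602)(0.062)² + (0.075602)(0.076)² = 0.00058199 kg m^2.
Treating the hole as negative mass, I = I₀ − I_hole = 0.012815 − 0.00058199 = 0.012234 kg m^2.

0.0122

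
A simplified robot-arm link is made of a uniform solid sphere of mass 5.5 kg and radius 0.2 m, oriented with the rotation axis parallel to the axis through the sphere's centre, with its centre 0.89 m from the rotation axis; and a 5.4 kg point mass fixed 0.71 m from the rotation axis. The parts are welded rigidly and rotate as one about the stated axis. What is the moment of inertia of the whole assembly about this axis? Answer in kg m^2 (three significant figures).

Solid sphere: I_cm = (2/5)MR² = (2/5)(5.5)(0.2)² = 0.088 kg m^2; centre at d = 0.89 m, so I = I_cm + Md² gives I = 0.088 + (5.5)(0.89)² = 4.4446 kg m^2.
Point mass: I_cm = 0; centre at d = 0.71 m, so I = I_cm + Md² gives I = 0 + (5.4)(0.71)² = 2.7221 kg m^2.
Total I = 4.4446 + 2.7221 = 7.1667 kg m^2.

7.17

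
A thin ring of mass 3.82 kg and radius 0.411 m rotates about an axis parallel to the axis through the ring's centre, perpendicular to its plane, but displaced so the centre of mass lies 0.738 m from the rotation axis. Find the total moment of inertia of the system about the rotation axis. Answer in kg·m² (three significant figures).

I_cm = MR² = (3.82)(0.411)² = 0.64528 kg·m²; centre at d = 0.738 m, so I = I_cm + Md² gives I = 0.64528 + (3.82)(0.738)² = 2.7258 kg·m².

2.73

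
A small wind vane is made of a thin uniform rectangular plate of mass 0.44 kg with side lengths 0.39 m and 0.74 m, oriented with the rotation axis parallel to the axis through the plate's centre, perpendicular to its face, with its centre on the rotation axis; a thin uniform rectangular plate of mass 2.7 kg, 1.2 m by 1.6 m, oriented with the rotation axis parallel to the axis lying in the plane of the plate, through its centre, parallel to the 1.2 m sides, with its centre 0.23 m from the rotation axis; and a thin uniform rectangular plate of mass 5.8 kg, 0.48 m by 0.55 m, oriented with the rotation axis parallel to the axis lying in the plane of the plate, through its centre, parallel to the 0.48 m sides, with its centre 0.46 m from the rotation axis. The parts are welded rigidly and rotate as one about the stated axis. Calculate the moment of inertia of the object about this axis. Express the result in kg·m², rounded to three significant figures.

2.12

Rectangular plate: I_cm = (1/12)M(a²+b²) = (1/12)(0.44)[(0.39)² + (0.74)²] = 0.025656 kg·m²; axis through the centre, so I = 0.025656 kg·m².
Rectangular plate: I_cm = (1/12)Mb² = (1/12)(2.7)(1.6)² = 0.576 kg·m²; centre at d = 0.23 m, so I = I_cm + Md² gives I = 0.576 + (2.7)(0.23)² = 0.71883 kg·m².
Rectangular plate: I_cm = (1/12)Mb² = (1/12)(5.8)(0.55)² = 0.14621 kg·m²; centre at d = 0.46 m, so I = I_cm + Md² gives I = 0.14621 + (5.8)(0.46)² = 1.3735 kg·m².
Total I = 0.025656 + 0.71883 + 1.3735 = 2.118 kg·m².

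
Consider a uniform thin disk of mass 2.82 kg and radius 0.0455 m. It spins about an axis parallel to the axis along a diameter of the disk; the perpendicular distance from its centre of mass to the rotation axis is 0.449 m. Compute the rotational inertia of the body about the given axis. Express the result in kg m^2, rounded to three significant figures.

I_cm = (1/4)MR² = (1/4)(2.82)(0.0455)² = 0.0014595 kg m^2; centre at d = 0.449 m, so I = I_cm + Md² gives I = 0.0014595 + (2.82)(0.449)² = 0.56997 kg m^2.

0.570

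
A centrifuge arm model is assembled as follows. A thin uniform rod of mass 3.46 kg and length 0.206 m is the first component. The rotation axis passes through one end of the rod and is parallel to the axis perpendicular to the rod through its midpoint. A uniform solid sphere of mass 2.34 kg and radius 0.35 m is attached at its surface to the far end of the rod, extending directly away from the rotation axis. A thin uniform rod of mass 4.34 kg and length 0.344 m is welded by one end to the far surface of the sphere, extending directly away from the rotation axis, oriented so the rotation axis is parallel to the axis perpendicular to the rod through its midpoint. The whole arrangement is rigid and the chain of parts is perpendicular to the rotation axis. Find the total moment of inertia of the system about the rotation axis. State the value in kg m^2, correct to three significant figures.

5.97

Thin rod: I_cm = (1/12)ML² = (1/12)(3.46)(0.206)² = 0.012236 kg m^2; centre at d = 0.103 m, so the parallel axis theorem gives I = 0.012236 + (3.46)(0.103)² = 0.048943 kg m^2.
Solid sphere: I_cm = (2/5)MR² = (2/5)(2.34)(0.35)² = 0.11466 kg m^2; centre at d = 0.103 + 0.103 + 0.35 = 0.556 m, so the parallel axis theorem gives I = 0.11466 + (2.34)(0.556)² = 0.83804 kg m^2.
Thin rod: I_cm = (1/12)ML² = (1/12)(4.34)(0.344)² = 0.042798 kg m^2; centre at d = 0.103 + 0.103 + 0.35 + 0.35 + 0.172 = 1.078 m, so the parallel axis theorem gives I = 0.042798 + (4.34)(1.078)² = 5.0862 kg m^2.
Total I = 0.048943 + 0.83804 + 5.0862 = 5.9732 kg m^2.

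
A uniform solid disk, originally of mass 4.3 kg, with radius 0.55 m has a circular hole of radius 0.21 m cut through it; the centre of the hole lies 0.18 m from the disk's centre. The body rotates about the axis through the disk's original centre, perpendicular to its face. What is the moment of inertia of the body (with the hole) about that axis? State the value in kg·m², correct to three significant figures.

0.616

Unpierced body about its centre: I₀ = (1/2)MR² = (1/2)(4.3)(0.55)² = 0.65038 kg·m².
The removed disk has mass m = M·(r/R)² = (4.3)(0.21/0.55)² = 0.62688 kg (same uniform areal density).
Its moment of inertia about the rotation axis (parallel-axis theorem): I_hole = (1/2)mr² + md² = (1/2)(0.62688)(0.21)² + (0.62688)(0.18)² = 0.034133 kg·m².
Treating the hole as negative mass, I = I₀ − I_hole = 0.65038 − 0.034133 = 0.61624 kg·m².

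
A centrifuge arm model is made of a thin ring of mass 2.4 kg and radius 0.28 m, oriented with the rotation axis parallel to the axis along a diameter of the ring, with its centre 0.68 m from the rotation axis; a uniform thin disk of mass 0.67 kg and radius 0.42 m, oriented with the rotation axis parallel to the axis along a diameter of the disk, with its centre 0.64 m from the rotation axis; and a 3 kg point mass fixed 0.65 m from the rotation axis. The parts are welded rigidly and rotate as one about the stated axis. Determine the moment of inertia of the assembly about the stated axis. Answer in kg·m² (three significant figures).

2.78

Thin ring: I_cm = (1/2)MR² = (1/2)(2.4)(0.28)² = 0.09408 kg·m²; centre at d = 0.68 m, so the parallel axis theorem gives I = 0.09408 + (2.4)(0.68)² = 1.2038 kg·m².
Thin disk: I_cm = (1/4)MR² = (1/4)(0.67)(0.42)² = 0.029547 kg·m²; centre at d = 0.64 m, so the parallel axis theorem gives I = 0.029547 + (0.67)(0.64)² = 0.30398 kg·m².
Point mass: I_cm = 0; centre at d = 0.65 m, so the parallel axis theorem gives I = 0 + (3)(0.65)² = 1.2675 kg·m².
Total I = 1.2038 + 0.30398 + 1.2675 = 2.7753 kg·m².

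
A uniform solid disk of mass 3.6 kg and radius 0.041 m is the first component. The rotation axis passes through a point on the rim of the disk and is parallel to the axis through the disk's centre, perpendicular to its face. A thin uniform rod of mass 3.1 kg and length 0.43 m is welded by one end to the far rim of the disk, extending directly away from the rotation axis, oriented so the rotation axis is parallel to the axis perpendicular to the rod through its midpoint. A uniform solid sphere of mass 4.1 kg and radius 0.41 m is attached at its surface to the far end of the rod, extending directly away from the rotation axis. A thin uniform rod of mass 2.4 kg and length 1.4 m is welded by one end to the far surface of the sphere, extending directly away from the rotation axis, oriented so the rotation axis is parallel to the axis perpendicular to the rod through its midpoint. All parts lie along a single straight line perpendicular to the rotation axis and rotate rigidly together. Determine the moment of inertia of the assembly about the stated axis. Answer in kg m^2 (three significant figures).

Solid disk: I_cm = (1/2)MR² = (1/2)(3.6)(0.041)² = 0.0030258 kg m^2; centre at d = 0.041 m, so I = I_cm + Md² gives I = 0.0030258 + (3.6)(0.041)² = 0.0090774 kg m^2.
Thin rod: I_cm = (1/12)ML² = (1/12)(3.1)(0.43)² = 0.047766 kg m^2; centre at d = 0.041 + 0.041 + 0.215 = 0.297 m, so I = I_cm + Md² gives I = 0.047766 + (3.1)(0.297)² = 0.32121 kg m^2.
Solid sphere: I_cm = (2/5)MR² = (2/5)(4.1)(0.41)² = 0.27568 kg m^2; centre at d = 0.041 + 0.041 + 0.215 + 0.215 + 0.41 = 0.922 m, so I = I_cm + Md² gives I = 0.27568 + (4.1)(0.922)² = 3.761 kg m^2.
Thin rod: I_cm = (1/12)ML² = (1/12)(2.4)(1.4)² = 0.392 kg m^2; centre at d = 0.041 + 0.041 + 0.215 + 0.215 + 0.41 + 0.41 + 0.7 = 2.032 m, so I = I_cm + Md² gives I = 0.392 + (2.4)(2.032)² = 10.302 kg m^2.
Total I = 0.0090774 + 0.32121 + 3.761 + 10.302 = 14.393 kg m^2.

14.4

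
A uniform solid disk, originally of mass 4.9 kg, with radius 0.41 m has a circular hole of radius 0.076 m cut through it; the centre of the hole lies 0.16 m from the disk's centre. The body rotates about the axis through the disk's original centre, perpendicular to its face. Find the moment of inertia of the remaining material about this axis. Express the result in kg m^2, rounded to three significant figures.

Unpierced body about its centre: I₀ = (1/2)MR² = (1/2)(4.9)(0.41)² = 0.41184 kg m^2.
The removed disk has mass m = M·(r/R)² = (4.9)(0.076/0.41)² = 0.16837 kg (same uniform areal density).
Its moment of inertia about the rotation axis (parallel-axis theorem): I_hole = (1/2)mr² + md² = (1/2)(0.16837)(0.076)² + (0.16837)(0.16)² = 0.0047964 kg m^2.
Treating the hole as negative mass, I = I₀ − I_hole = 0.41184 − 0.0047964 = 0.40705 kg m^2.

0.407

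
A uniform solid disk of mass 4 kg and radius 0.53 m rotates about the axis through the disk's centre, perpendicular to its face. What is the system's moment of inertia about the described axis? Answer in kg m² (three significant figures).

0.562

I_cm = (1/2)MR² = (1/2)(4)(0.53)² = 0.5618 kg m²; axis through the centre, so I = 0.5618 kg m².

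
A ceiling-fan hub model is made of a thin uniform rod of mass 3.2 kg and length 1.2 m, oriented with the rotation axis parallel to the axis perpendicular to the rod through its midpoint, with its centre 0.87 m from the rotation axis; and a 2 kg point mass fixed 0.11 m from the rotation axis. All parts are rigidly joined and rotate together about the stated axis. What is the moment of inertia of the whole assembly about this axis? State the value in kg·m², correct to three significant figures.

Thin rod: I_cm = (1/12)ML² = (1/12)(3.2)(1.2)² = 0.384 kg·m²; centre at d = 0.87 m, so I = I_cm + Md² gives I = 0.384 + (3.2)(0.87)² = 2.8061 kg·m².
Point mass: I_cm = 0; centre at d = 0.11 m, so I = I_cm + Md² gives I = 0 + (2)(0.11)² = 0.0242 kg·m².
Total I = 2.8061 + 0.0242 = 2.8303 kg·m².

2.83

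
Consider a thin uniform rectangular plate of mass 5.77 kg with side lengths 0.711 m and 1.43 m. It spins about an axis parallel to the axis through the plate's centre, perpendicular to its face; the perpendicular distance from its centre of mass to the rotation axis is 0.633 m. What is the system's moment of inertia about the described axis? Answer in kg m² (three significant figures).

3.54

I_cm = (1/12)M(a²+b²) = (1/12)(5.77)[(0.711)² + (1.43)²] = 1.2263 kg m²; centre at d = 0.633 m, so the parallel axis theorem gives I = 1.2263 + (5.77)(0.633)² = 3.5383 kg m².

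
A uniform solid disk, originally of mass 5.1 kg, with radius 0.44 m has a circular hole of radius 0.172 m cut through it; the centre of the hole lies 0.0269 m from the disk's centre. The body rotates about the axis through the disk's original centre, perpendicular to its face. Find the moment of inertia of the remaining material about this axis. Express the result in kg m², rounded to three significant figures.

0.482

Unpierced body about its centre: I₀ = (1/2)MR² = (1/2)(5.1)(0.44)² = 0.49368 kg m².
The removed disk has mass m = M·(r/R)² = (5.1)(0.172/0.44)² = 0.77933 kg (same uniform areal density).
Its moment of inertia about the rotation axis (parallel-axis theorem): I_hole = (1/2)mr² + md² = (1/2)(0.77933)(0.172)² + (0.77933)(0.0269)² = 0.012092 kg m².
Treating the hole as negative mass, I = I₀ − I_hole = 0.49368 − 0.012092 = 0.48159 kg m².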